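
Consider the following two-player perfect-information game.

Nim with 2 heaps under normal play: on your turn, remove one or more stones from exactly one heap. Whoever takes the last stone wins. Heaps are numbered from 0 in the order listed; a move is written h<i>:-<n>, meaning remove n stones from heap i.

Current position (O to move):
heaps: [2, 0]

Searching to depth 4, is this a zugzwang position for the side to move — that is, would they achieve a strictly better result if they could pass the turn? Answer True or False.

zugzwang((2,0), O) = False

[(2,0)] O move#1: h0:-1:-1/(1,0), h0:-2:+1/(0,0)*
[(0,0)] end (terminal -1, X#2); searched (2,0) to 4
pass branch (X moves first from the same position):
  | [(2,0)] X move#1: h0:-1:-1/(1,0), h0:-2:+1/(0,0)*
  | [(0,0)] end (terminal -1, O#2); searched (2,0) to 4
O moving scores +1; O passing scores -1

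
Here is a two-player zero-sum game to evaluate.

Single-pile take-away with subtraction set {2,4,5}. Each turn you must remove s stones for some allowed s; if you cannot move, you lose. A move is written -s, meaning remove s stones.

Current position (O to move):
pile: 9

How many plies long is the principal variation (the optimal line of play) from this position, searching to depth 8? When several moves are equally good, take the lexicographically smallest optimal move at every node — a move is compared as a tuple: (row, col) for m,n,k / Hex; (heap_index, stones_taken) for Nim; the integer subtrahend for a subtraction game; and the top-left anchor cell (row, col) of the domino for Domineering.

[9] O move#1: -2:+1/7*, -4:-1/5, -5:-1/4
[7] X move#2: -2:-1/5*, -4:-1/3, -5:-1/2
[5] O move#3: -2:-1/3, -4:+1/1*, -5:+1/0
[1] end (terminal -1, X#4); searched 9 to 8

PV length from [9]: 3 plies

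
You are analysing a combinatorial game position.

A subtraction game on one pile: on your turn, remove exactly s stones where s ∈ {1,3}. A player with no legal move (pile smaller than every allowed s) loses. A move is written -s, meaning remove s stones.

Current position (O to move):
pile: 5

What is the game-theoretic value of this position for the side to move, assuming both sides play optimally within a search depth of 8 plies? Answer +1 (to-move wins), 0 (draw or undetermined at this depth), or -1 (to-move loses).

value(5, O) = +1

[5] O move#1: -1:+1/4*, -3:+1/2
[4] X move#2: -1:-1/3*, -3:-1/1
[3] O move#3: -1:+1/2*, -3:+1/0
[2] X move#4: -1:-1/1*
[1] O move#5: -1:+1/0*
[0] end (terminal -1, X#6); searched 5 to 8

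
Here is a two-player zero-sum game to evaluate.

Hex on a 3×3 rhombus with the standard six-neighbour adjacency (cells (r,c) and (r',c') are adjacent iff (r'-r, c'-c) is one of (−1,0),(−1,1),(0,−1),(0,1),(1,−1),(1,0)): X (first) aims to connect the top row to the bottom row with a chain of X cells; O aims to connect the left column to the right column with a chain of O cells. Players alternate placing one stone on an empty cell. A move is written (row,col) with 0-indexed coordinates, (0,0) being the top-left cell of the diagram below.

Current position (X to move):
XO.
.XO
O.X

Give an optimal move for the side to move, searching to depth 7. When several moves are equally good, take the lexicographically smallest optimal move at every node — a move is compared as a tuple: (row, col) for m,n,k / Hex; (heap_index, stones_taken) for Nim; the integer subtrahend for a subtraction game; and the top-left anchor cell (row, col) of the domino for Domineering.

ply 1, X at XO./.XO/O.X | (0,2)=-1→XOX/.XO/O.X; (1,0)=-1→XO./XXO/O.X; (2,1)=+1→XO./.XO/OXX*
ply 2, O at XO./.XO/OXX | (0,2)=-1→XOO/.XO/OXX*; (1,0)=-1→XO./OXO/OXX
ply 3, X at XOO/.XO/OXX | (1,0)=+1→XOO/XXO/OXX*
ply 4: XOO/XXO/OXX is terminal -1 (O); from XO./.XO/O.X depth 7

X's best at [XO./.XO/O.X]: (2,1)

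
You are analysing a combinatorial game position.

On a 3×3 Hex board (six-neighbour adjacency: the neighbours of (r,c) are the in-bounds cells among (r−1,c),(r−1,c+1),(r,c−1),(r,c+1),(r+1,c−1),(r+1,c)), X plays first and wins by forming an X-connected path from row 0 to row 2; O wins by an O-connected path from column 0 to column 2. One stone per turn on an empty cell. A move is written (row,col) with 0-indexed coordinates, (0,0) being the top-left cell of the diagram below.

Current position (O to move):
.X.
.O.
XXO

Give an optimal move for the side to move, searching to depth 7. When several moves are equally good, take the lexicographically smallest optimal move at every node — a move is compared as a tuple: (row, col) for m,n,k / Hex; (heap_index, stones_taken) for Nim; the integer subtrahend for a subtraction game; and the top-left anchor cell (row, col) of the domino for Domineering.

ply 1, O at .X./.O./XXO | (0,0)=-1→OX./.O./XXO; (0,2)=-1→.XO/.O./XXO; (1,0)=+1→.X./OO./XXO*; (1,2)=-1→.X./.OO/XXO
ply 2, X at .X./OO./XXO | (0,0)=-1→XX./OO./XXO*; (0,2)=-1→.XX/OO./XXO; (1,2)=-1→.X./OOX/XXO
ply 3, O at XX./OO./XXO | (0,2)=+1→XXO/OO./XXO*; (1,2)=+1→XX./OOO/XXO
ply 4: XXO/OO./XXO is terminal -1 (X); from .X./.O./XXO depth 7

O's best at [.X./.O./XXO]: (1,0)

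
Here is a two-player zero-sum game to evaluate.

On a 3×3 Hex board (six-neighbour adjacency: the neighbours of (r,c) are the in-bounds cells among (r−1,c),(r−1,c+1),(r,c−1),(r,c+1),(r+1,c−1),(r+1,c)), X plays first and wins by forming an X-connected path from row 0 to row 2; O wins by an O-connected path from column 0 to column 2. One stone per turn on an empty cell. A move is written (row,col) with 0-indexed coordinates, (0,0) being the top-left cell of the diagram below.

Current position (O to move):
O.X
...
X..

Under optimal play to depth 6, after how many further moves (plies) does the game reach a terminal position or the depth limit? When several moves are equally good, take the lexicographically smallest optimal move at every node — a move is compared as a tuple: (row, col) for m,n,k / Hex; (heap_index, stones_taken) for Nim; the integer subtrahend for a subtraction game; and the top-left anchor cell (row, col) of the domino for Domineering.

PV length from [O.X/.../X..]: 6 plies

ply 1, O at O.X/.../X.. | (0,1)=-1→OOX/.../X..*; (1,0)=-1→O.X/O../X..; (1,1)=-1→O.X/.O./X..; (1,2)=-1→O.X/..O/X..; (2,1)=-1→O.X/.../XO.; (2,2)=-1→O.X/.../X.O
ply 2, X at OOX/.../X.. | (1,0)=+1→OOX/X../X..*; (1,1)=+1→OOX/.X./X..; (1,2)=+1→OOX/..X/X..; (2,1)=+1→OOX/.../XX.; (2,2)=+1→OOX/.../X.X
ply 3, O at OOX/X../X.. | (1,1)=-1→OOX/XO./X..*; (1,2)=-1→OOX/X.O/X..; (2,1)=-1→OOX/X../XO.; (2,2)=-1→OOX/X../X.O
ply 4, X at OOX/XO./X.. | (1,2)=+1→OOX/XOX/X..*; (2,1)=-1→OOX/XO./XX.; (2,2)=-1→OOX/XO./X.X
ply 5, O at OOX/XOX/X.. | (2,1)=-1→OOX/XOX/XO.*; (2,2)=-1→OOX/XOX/X.O
ply 6, X at OOX/XOX/XO. | (2,2)=+1→OOX/XOX/XOX*
ply 7: OOX/XOX/XOX is terminal -1 (O); from O.X/.../X.. depth 6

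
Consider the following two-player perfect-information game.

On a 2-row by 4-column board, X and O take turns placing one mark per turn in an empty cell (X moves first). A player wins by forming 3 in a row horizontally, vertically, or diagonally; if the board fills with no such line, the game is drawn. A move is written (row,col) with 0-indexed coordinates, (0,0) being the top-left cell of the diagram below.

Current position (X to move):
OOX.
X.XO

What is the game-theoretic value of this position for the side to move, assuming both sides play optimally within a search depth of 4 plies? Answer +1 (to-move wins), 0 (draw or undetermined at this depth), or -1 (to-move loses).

[OOX./X.XO] X move#1: (0,3):+0/OOXX/X.XO, (1,1):+1/OOX./XXXO*
[OOX./XXXO] end (terminal -1, O#2); searched OOX./X.XO to 4

value(OOX./X.XO, X) = +1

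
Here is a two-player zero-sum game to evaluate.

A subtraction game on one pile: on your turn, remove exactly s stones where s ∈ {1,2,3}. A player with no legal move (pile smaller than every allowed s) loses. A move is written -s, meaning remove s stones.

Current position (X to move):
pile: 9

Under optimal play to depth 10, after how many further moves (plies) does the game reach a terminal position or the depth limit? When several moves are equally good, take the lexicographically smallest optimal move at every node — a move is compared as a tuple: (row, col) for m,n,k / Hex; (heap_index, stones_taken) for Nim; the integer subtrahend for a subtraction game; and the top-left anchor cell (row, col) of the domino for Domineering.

[9] X move#1: -1:+1/8*, -2:-1/7, -3:-1/6
[8] O move#2: -1:-1/7*, -2:-1/6, -3:-1/5
[7] X move#3: -1:-1/6, -2:-1/5, -3:+1/4*
[4] O move#4: -1:-1/3*, -2:-1/2, -3:-1/1
[3] X move#5: -1:-1/2, -2:-1/1, -3:+1/0*
[0] end (terminal -1, O#6); searched 9 to 10

PV length from [9]: 5 plies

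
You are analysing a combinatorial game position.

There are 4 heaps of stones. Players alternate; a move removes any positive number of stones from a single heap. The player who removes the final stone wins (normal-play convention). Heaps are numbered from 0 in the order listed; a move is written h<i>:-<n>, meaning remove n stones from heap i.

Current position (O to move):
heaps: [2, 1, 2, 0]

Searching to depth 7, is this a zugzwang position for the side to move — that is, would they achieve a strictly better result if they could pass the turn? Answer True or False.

ply 1, O at (2,1,2,0) | h0:-1=-1→(1,1,2,0); h0:-2=-1→(0,1,2,0); h1:-1=+1→(2,0,2,0)*; h2:-1=-1→(2,1,1,0); h2:-2=-1→(2,1,0,0)
ply 2, X at (2,0,2,0) | h0:-1=-1→(1,0,2,0)*; h0:-2=-1→(0,0,2,0); h2:-1=-1→(2,0,1,0); h2:-2=-1→(2,0,0,0)
ply 3, O at (1,0,2,0) | h0:-1=-1→(0,0,2,0); h2:-1=+1→(1,0,1,0)*; h2:-2=-1→(1,0,0,0)
ply 4, X at (1,0,1,0) | h0:-1=-1→(0,0,1,0)*; h2:-1=-1→(1,0,0,0)
ply 5, O at (0,0,1,0) | h2:-1=+1→(0,0,0,0)*
ply 6: (0,0,0,0) is terminal -1 (X); from (2,1,2,0) depth 7
if O skipped the turn, X would face:
~ ply 1, X at (2,1,2,0) | h0:-1=-1→(1,1,2,0); h0:-2=-1→(0,1,2,0); h1:-1=+1→(2,0,2,0)*; h2:-1=-1→(2,1,1,0); h2:-2=-1→(2,1,0,0)
~ ply 2, O at (2,0,2,0) | h0:-1=-1→(1,0,2,0)*; h0:-2=-1→(0,0,2,0); h2:-1=-1→(2,0,1,0); h2:-2=-1→(2,0,0,0)
~ ply 3, X at (1,0,2,0) | h0:-1=-1→(0,0,2,0); h2:-1=+1→(1,0,1,0)*; h2:-2=-1→(1,0,0,0)
~ ply 4, O at (1,0,1,0) | h0:-1=-1→(0,0,1,0)*; h2:-1=-1→(1,0,0,0)
~ ply 5, X at (0,0,1,0) | h2:-1=+1→(0,0,0,0)*
~ ply 6: (0,0,0,0) is terminal -1 (O); from (2,1,2,0) depth 7
compare (O): move=+1 vs pass=-1

zugzwang((2,1,2,0), O) = False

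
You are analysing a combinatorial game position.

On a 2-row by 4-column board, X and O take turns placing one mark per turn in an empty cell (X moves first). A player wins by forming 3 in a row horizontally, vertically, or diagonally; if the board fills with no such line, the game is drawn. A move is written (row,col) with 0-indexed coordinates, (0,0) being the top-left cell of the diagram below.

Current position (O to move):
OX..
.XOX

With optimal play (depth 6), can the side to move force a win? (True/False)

O winning at [OX../.XOX]: False

[OX../.XOX] O move#1: (0,2):+0/OXO./.XOX*, (0,3):+0/OX.O/.XOX, (1,0):+0/OX../OXOX
[OXO./.XOX] X move#2: (0,3):+0/OXOX/.XOX*, (1,0):+0/OXO./XXOX
[OXOX/.XOX] O move#3: (1,0):+0/OXOX/OXOX*
[OXOX/OXOX] end (terminal +0, X#4); searched OX../.XOX to 6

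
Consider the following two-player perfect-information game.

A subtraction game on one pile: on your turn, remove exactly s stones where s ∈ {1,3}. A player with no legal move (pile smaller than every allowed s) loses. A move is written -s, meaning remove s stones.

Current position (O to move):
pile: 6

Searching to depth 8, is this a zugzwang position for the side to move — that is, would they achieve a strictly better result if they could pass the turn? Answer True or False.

zugzwang(6, O) = True

[6] O move#1: -1:-1/5*, -3:-1/3
[5] X move#2: -1:+1/4*, -3:+1/2
[4] O move#3: -1:-1/3*, -3:-1/1
[3] X move#4: -1:+1/2*, -3:+1/0
[2] O move#5: -1:-1/1*
[1] X move#6: -1:+1/0*
[0] end (terminal -1, O#7); searched 6 to 8
pass branch (X moves first from the same position):
  | [6] X move#1: -1:-1/5*, -3:-1/3
  | [5] O move#2: -1:+1/4*, -3:+1/2
  | [4] X move#3: -1:-1/3*, -3:-1/1
  | [3] O move#4: -1:+1/2*, -3:+1/0
  | [2] X move#5: -1:-1/1*
  | [1] O move#6: -1:+1/0*
  | [0] end (terminal -1, X#7); searched 6 to 8
O moving scores -1; O passing scores +1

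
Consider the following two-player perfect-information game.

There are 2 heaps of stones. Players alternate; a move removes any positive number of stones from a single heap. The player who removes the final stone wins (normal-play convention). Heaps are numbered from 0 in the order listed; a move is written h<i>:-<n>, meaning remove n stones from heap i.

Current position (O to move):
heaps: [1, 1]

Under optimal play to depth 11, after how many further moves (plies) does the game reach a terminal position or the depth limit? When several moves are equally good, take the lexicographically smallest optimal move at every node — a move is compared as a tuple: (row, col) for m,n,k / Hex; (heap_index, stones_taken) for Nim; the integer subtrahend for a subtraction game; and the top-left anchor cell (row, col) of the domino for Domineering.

ply 1, O at (1,1) | h0:-1=-1→(0,1)*; h1:-1=-1→(1,0)
ply 2, X at (0,1) | h1:-1=+1→(0,0)*
ply 3: (0,0) is terminal -1 (O); from (1,1) depth 11

PV length from [(1,1)]: 2 plies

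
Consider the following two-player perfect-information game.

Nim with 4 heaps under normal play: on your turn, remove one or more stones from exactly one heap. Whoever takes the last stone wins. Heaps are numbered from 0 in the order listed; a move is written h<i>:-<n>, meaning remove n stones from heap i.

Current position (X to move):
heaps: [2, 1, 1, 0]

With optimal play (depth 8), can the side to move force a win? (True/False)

X winning at [(2,1,1,0)]: True

[(2,1,1,0)] X move#1: h0:-1:-1/(1,1,1,0), h0:-2:+1/(0,1,1,0)*, h1:-1:-1/(2,0,1,0), h2:-1:-1/(2,1,0,0)
[(0,1,1,0)] O move#2: h1:-1:-1/(0,0,1,0)*, h2:-1:-1/(0,1,0,0)
[(0,0,1,0)] X move#3: h2:-1:+1/(0,0,0,0)*
[(0,0,0,0)] end (terminal -1, O#4); searched (2,1,1,0) to 8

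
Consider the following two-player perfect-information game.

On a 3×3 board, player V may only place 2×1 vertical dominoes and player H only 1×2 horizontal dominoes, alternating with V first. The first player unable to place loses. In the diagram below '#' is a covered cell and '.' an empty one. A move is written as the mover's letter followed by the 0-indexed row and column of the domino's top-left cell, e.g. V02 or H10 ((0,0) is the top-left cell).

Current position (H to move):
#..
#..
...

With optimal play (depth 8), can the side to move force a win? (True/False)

ply 1, H at #../#../... | H01=-1→###/#../...; H11=+1→#../###/...*; H20=-1→#../#../##.; H21=-1→#../#../.##
ply 2: #../###/... is terminal -1 (V); from #../#../... depth 8

H winning at [#../#../...]: True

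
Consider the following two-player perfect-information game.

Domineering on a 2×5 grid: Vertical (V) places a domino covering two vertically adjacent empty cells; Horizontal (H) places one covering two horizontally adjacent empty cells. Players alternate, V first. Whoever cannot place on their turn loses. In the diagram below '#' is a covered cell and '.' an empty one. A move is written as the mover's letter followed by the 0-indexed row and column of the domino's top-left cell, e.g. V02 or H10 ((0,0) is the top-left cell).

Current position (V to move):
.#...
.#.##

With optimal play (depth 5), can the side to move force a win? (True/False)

[.#.../.#.##] V move#1: V00:-1/##.../##.##, V02:+1/.##../.####*
[.##../.####] H move#2: H03:-1/.####/.####*
[.####/.####] V move#3: V00:+1/#####/#####*
[#####/#####] end (terminal -1, H#4); searched .#.../.#.## to 5

V winning at [.#.../.#.##]: True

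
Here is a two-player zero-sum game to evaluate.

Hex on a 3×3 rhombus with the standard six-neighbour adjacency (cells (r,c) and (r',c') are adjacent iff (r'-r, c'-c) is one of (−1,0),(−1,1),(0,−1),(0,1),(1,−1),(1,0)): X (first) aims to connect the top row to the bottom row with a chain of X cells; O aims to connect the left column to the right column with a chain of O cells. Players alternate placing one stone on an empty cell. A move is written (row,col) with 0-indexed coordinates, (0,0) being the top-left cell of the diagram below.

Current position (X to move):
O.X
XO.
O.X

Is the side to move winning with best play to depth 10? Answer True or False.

X winning at [O.X/XO./O.X]: True

p1 X@[O.X/XO./O.X]: (0,1)[OXX/XO./O.X]-1 (1,2)[O.X/XOX/O.X]+1* (2,1)[O.X/XO./OXX]-1
p2 O@[O.X/XOX/O.X] terminal -1; root [O.X/XO./O.X] d10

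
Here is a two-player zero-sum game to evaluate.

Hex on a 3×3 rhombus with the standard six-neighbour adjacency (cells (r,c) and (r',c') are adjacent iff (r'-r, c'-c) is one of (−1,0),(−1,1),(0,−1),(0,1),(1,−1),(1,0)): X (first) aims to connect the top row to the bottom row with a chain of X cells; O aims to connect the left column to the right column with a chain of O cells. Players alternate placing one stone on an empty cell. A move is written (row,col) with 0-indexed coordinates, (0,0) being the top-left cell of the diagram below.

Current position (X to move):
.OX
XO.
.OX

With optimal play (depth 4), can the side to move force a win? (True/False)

[.OX/XO./.OX] X move#1: (0,0):+1/XOX/XO./.OX*, (1,2):+1/.OX/XOX/.OX, (2,0):+1/.OX/XO./XOX
[XOX/XO./.OX] O move#2: (1,2):-1/XOX/XOO/.OX*, (2,0):-1/XOX/XO./OOX
[XOX/XOO/.OX] X move#3: (2,0):+1/XOX/XOO/XOX*
[XOX/XOO/XOX] end (terminal -1, O#4); searched .OX/XO./.OX to 4

X winning at [.OX/XO./.OX]: True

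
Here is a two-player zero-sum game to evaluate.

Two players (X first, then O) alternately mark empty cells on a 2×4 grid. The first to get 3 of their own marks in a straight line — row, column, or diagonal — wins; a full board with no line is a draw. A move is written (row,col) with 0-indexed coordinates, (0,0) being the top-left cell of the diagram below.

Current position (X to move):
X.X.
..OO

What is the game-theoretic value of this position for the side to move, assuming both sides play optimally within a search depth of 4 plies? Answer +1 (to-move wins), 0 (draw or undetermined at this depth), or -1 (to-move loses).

[X.X./..OO] X move#1: (0,1):+1/XXX./..OO*, (0,3):-1/X.XX/..OO, (1,0):-1/X.X./X.OO, (1,1):+0/X.X./.XOO
[XXX./..OO] end (terminal -1, O#2); searched X.X./..OO to 4

value(X.X./..OO, X) = +1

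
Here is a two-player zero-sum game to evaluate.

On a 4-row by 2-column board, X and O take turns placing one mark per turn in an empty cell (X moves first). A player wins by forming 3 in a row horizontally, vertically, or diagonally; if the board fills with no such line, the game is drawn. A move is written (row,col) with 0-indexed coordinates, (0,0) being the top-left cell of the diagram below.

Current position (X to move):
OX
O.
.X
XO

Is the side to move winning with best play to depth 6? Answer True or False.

ply 1, X at OX/O./.X/XO | (1,1)=+1→OX/OX/.X/XO*; (2,0)=+0→OX/O./XX/XO
ply 2: OX/OX/.X/XO is terminal -1 (O); from OX/O./.X/XO depth 6

X winning at [OX/O./.X/XO]: True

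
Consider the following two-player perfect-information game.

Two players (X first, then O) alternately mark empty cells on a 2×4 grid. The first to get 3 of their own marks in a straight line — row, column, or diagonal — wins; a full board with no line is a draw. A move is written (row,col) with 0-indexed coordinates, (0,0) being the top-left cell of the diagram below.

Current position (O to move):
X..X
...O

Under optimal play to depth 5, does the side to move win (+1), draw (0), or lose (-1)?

p1 O@[X..X/...O]: (0,1)[XO.X/...O]+0* (0,2)[X.OX/...O]+0 (1,0)[X..X/O..O]+0 (1,1)[X..X/.O.O]+0 (1,2)[X..X/..OO]+0
p2 X@[XO.X/...O]: (0,2)[XOXX/...O]+0* (1,0)[XO.X/X..O]+0 (1,1)[XO.X/.X.O]+0 (1,2)[XO.X/..XO]+0
p3 O@[XOXX/...O]: (1,0)[XOXX/O..O]+0* (1,1)[XOXX/.O.O]+0 (1,2)[XOXX/..OO]+0
p4 X@[XOXX/O..O]: (1,1)[XOXX/OX.O]+0* (1,2)[XOXX/O.XO]+0
p5 O@[XOXX/OX.O]: (1,2)[XOXX/OXOO]+0*
p6 X@[XOXX/OXOO] terminal +0; root [X..X/...O] d5

value(X..X/...O, O) = 0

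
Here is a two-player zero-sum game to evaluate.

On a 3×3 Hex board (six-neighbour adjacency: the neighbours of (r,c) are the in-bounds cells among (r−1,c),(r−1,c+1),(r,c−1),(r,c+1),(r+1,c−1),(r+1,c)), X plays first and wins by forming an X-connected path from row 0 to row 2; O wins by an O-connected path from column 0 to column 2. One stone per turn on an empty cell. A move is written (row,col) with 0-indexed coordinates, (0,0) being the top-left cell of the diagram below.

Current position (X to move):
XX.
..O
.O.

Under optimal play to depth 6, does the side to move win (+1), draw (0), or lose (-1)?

ply 1, X at XX./..O/.O. | (0,2)=-1→XXX/..O/.O.; (1,0)=-1→XX./X.O/.O.; (1,1)=-1→XX./.XO/.O.; (2,0)=+1→XX./..O/XO.*; (2,2)=-1→XX./..O/.OX
ply 2, O at XX./..O/XO. | (0,2)=-1→XXO/..O/XO.*; (1,0)=-1→XX./O.O/XO.; (1,1)=-1→XX./.OO/XO.; (2,2)=-1→XX./..O/XOO
ply 3, X at XXO/..O/XO. | (1,0)=+1→XXO/X.O/XO.*; (1,1)=+1→XXO/.XO/XO.; (2,2)=+1→XXO/..O/XOX
ply 4: XXO/X.O/XO. is terminal -1 (O); from XX./..O/.O. depth 6

value(XX./..O/.O., X) = +1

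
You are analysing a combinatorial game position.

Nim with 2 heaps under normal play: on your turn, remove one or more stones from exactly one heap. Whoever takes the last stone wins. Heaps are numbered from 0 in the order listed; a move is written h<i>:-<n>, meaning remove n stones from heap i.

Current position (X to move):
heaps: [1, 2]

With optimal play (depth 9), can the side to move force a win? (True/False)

ply 1, X at (1,2) | h0:-1=-1→(0,2); h1:-1=+1→(1,1)*; h1:-2=-1→(1,0)
ply 2, O at (1,1) | h0:-1=-1→(0,1)*; h1:-1=-1→(1,0)
ply 3, X at (0,1) | h1:-1=+1→(0,0)*
ply 4: (0,0) is terminal -1 (O); from (1,2) depth 9

X winning at [(1,2)]: True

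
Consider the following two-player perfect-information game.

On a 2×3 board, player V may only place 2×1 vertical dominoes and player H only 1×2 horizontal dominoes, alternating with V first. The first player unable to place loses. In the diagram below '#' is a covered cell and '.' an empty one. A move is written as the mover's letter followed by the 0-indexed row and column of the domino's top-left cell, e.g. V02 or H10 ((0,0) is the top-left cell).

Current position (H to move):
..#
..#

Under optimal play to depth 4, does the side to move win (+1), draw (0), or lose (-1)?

[..#/..#] H move#1: H00:+1/###/..#*, H10:+1/..#/###
[###/..#] end (terminal -1, V#2); searched ..#/..# to 4

value(..#/..#, H) = +1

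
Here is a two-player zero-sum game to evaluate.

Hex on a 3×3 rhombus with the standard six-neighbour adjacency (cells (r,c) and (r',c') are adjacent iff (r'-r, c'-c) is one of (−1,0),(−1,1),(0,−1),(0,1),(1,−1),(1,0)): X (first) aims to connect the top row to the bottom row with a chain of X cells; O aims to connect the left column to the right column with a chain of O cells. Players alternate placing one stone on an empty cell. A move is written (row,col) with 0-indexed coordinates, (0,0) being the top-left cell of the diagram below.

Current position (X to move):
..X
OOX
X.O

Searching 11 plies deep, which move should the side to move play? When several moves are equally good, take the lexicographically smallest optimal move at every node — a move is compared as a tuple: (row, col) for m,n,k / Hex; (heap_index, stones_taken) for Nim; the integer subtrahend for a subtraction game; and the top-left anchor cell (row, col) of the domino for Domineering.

X's best at [..X/OOX/X.O]: (2,1)

ply 1, X at ..X/OOX/X.O | (0,0)=-1→X.X/OOX/X.O; (0,1)=-1→.XX/OOX/X.O; (2,1)=+1→..X/OOX/XXO*
ply 2: ..X/OOX/XXO is terminal -1 (O); from ..X/OOX/X.O depth 11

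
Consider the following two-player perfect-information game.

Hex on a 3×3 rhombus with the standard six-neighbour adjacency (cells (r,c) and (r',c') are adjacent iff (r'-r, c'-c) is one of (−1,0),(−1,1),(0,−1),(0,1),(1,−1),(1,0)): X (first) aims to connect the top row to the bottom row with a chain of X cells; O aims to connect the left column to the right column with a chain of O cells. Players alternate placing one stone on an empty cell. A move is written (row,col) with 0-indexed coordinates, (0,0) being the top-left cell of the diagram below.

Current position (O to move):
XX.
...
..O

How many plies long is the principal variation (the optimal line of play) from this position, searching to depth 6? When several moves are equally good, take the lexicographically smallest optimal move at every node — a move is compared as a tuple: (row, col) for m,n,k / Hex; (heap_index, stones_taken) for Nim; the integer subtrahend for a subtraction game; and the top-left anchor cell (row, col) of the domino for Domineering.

PV length from [XX./.../..O]: 5 plies

ply 1, O at XX./.../..O | (0,2)=-1→XXO/.../..O; (1,0)=-1→XX./O../..O; (1,1)=+1→XX./.O./..O*; (1,2)=-1→XX./..O/..O; (2,0)=+1→XX./.../O.O; (2,1)=-1→XX./.../.OO
ply 2, X at XX./.O./..O | (0,2)=-1→XXX/.O./..O*; (1,0)=-1→XX./XO./..O; (1,2)=-1→XX./.OX/..O; (2,0)=-1→XX./.O./X.O; (2,1)=-1→XX./.O./.XO
ply 3, O at XXX/.O./..O | (1,0)=+1→XXX/OO./..O*; (1,2)=+1→XXX/.OO/..O; (2,0)=+1→XXX/.O./O.O; (2,1)=+1→XXX/.O./.OO
ply 4, X at XXX/OO./..O | (1,2)=-1→XXX/OOX/..O*; (2,0)=-1→XXX/OO./X.O; (2,1)=-1→XXX/OO./.XO
ply 5, O at XXX/OOX/..O | (2,0)=-1→XXX/OOX/O.O; (2,1)=+1→XXX/OOX/.OO*
ply 6: XXX/OOX/.OO is terminal -1 (X); from XX./.../..O depth 6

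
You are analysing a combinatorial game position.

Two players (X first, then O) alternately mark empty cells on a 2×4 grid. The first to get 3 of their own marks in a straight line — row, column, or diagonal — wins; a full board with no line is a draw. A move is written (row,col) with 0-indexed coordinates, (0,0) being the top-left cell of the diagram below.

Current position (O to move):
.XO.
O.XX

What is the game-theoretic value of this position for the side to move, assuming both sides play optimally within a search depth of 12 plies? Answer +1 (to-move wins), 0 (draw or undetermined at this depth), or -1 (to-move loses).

value(.XO./O.XX, O) = 0

[.XO./O.XX] O move#1: (0,0):-1/OXO./O.XX, (0,3):-1/.XOO/O.XX, (1,1):+0/.XO./OOXX*
[.XO./OOXX] X move#2: (0,0):+0/XXO./OOXX*, (0,3):+0/.XOX/OOXX
[XXO./OOXX] O move#3: (0,3):+0/XXOO/OOXX*
[XXOO/OOXX] end (terminal +0, X#4); searched .XO./O.XX to 12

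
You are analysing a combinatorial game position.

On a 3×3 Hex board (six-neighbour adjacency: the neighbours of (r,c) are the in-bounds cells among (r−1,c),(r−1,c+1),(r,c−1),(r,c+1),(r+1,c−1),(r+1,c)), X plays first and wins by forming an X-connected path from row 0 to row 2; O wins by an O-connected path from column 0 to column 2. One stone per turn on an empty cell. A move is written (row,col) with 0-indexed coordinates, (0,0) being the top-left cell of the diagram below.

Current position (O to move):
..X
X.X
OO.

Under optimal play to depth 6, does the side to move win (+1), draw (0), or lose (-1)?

value(..X/X.X/OO., O) = +1

[..X/X.X/OO.] O move#1: (0,0):-1/O.X/X.X/OO., (0,1):-1/.OX/X.X/OO., (1,1):-1/..X/XOX/OO., (2,2):+1/..X/X.X/OOO*
[..X/X.X/OOO] end (terminal -1, X#2); searched ..X/X.X/OO. to 6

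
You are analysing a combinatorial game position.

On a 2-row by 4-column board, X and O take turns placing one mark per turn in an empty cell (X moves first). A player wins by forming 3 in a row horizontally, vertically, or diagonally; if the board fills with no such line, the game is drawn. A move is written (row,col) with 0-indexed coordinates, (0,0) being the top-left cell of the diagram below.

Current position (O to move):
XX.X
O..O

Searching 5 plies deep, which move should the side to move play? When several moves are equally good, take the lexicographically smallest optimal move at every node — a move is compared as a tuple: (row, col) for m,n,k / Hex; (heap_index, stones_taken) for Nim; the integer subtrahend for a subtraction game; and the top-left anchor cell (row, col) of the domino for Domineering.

ply 1, O at XX.X/O..O | (0,2)=+0→XXOX/O..O*; (1,1)=-1→XX.X/OO.O; (1,2)=-1→XX.X/O.OO
ply 2, X at XXOX/O..O | (1,1)=+0→XXOX/OX.O*; (1,2)=+0→XXOX/O.XO
ply 3, O at XXOX/OX.O | (1,2)=+0→XXOX/OXOO*
ply 4: XXOX/OXOO is terminal +0 (X); from XX.X/O..O depth 5

O's best at [XX.X/O..O]: (0,2)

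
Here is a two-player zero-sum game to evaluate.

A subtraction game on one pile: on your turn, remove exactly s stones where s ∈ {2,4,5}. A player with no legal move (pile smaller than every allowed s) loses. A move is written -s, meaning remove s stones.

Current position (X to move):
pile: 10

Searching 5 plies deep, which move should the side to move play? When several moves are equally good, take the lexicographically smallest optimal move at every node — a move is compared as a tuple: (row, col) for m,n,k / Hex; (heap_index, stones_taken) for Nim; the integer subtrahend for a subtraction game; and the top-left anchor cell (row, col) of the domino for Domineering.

[10] X move#1: -2:+1/8*, -4:-1/6, -5:-1/5
[8] O move#2: -2:-1/6*, -4:-1/4, -5:-1/3
[6] X move#3: -2:-1/4, -4:-1/2, -5:+1/1*
[1] end (terminal -1, O#4); searched 10 to 5

X's best at [10]: -2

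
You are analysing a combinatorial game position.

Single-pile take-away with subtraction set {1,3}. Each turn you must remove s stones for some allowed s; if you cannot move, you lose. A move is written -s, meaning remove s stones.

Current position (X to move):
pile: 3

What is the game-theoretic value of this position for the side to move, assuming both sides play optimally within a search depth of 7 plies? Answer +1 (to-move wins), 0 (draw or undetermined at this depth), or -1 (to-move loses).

value(3, X) = +1

p1 X@[3]: -1[2]+1* -3[0]+1
p2 O@[2]: -1[1]-1*
p3 X@[1]: -1[0]+1*
p4 O@[0] terminal -1; root [3] d7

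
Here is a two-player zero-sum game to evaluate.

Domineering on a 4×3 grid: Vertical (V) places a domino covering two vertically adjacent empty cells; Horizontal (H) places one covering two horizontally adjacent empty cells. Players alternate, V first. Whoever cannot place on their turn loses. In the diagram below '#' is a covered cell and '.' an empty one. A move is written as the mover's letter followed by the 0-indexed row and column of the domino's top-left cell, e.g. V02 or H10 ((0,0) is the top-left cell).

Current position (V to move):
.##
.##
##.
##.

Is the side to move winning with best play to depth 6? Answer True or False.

[.##/.##/##./##.] V move#1: V00:+1/###/###/##./##.*, V22:+1/.##/.##/###/###
[###/###/##./##.] end (terminal -1, H#2); searched .##/.##/##./##. to 6

V winning at [.##/.##/##./##.]: True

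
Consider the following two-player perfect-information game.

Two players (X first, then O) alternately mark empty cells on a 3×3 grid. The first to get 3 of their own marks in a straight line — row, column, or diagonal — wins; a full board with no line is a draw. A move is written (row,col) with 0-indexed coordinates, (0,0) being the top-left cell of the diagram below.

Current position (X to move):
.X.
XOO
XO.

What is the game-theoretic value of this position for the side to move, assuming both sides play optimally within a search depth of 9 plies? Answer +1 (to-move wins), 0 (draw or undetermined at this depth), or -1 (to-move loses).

[.X./XOO/XO.] X move#1: (0,0):+1/XX./XOO/XO.*, (0,2):+0/.XX/XOO/XO., (2,2):+0/.X./XOO/XOX
[XX./XOO/XO.] end (terminal -1, O#2); searched .X./XOO/XO. to 9

value(.X./XOO/XO., X) = +1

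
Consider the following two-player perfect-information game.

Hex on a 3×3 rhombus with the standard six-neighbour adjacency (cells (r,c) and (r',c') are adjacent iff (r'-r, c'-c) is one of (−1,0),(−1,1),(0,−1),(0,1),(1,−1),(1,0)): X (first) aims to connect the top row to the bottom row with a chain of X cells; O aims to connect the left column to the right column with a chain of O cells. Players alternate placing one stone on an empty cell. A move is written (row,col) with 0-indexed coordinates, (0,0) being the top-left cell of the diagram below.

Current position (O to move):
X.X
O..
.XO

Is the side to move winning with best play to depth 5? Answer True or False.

p1 O@[X.X/O../.XO]: (0,1)[XOX/O../.XO]-1* (1,1)[X.X/OO./.XO]-1 (1,2)[X.X/O.O/.XO]-1 (2,0)[X.X/O../OXO]-1
p2 X@[XOX/O../.XO]: (1,1)[XOX/OX./.XO]+1* (1,2)[XOX/O.X/.XO]+1 (2,0)[XOX/O../XXO]+1
p3 O@[XOX/OX./.XO] terminal -1; root [X.X/O../.XO] d5

O winning at [X.X/O../.XO]: False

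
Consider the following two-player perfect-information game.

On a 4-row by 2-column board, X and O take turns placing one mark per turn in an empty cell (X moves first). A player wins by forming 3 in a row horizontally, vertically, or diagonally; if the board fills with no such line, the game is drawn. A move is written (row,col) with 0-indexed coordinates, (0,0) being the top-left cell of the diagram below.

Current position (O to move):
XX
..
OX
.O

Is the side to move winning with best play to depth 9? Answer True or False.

O winning at [XX/../OX/.O]: False

p1 O@[XX/../OX/.O]: (1,0)[XX/O./OX/.O]-1 (1,1)[XX/.O/OX/.O]+0* (3,0)[XX/../OX/OO]-1
p2 X@[XX/.O/OX/.O]: (1,0)[XX/XO/OX/.O]+0* (3,0)[XX/.O/OX/XO]+0
p3 O@[XX/XO/OX/.O]: (3,0)[XX/XO/OX/OO]+0*
p4 X@[XX/XO/OX/OO] terminal +0; root [XX/../OX/.O] d9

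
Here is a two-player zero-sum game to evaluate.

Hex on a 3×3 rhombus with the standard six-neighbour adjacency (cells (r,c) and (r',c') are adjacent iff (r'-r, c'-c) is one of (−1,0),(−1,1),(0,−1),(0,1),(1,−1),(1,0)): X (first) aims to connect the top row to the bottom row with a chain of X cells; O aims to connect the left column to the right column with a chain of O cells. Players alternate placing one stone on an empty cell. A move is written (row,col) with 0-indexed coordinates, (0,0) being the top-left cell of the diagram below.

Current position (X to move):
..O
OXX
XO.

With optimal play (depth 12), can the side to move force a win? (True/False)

X winning at [..O/OXX/XO.]: True

[..O/OXX/XO.] X move#1: (0,0):-1/X.O/OXX/XO., (0,1):+1/.XO/OXX/XO.*, (2,2):-1/..O/OXX/XOX
[.XO/OXX/XO.] end (terminal -1, O#2); searched ..O/OXX/XO. to 12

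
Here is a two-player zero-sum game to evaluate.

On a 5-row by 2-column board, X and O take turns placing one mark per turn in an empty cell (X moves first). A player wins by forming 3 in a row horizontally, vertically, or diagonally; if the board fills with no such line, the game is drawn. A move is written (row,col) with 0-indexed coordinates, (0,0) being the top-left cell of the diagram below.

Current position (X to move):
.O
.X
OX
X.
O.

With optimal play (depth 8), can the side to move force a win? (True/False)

p1 X@[.O/.X/OX/X./O.]: (0,0)[XO/.X/OX/X./O.]+0 (1,0)[.O/XX/OX/X./O.]+0 (3,1)[.O/.X/OX/XX/O.]+1* (4,1)[.O/.X/OX/X./OX]+0
p2 O@[.O/.X/OX/XX/O.] terminal -1; root [.O/.X/OX/X./O.] d8

X winning at [.O/.X/OX/X./O.]: True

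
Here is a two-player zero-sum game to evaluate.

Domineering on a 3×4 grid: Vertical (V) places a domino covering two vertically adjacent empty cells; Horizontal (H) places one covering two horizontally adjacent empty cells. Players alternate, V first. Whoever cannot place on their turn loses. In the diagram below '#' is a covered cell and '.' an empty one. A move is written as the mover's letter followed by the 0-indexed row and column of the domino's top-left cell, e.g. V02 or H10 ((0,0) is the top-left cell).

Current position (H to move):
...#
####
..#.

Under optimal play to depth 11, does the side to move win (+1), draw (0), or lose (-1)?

ply 1, H at ...#/####/..#. | H00=+1→##.#/####/..#.*; H01=+1→.###/####/..#.; H20=+1→...#/####/###.
ply 2: ##.#/####/..#. is terminal -1 (V); from ...#/####/..#. depth 11

value(...#/####/..#., H) = +1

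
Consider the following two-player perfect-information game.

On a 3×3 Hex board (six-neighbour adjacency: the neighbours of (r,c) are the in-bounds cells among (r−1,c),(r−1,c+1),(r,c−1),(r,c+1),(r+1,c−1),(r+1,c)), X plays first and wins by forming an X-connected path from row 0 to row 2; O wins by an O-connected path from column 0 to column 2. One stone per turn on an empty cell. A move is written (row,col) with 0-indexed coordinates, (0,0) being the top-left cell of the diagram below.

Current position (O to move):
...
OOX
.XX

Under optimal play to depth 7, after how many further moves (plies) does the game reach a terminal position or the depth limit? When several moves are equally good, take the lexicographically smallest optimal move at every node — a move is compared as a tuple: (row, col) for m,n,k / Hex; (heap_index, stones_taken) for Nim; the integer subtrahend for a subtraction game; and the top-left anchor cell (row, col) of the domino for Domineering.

PV length from [.../OOX/.XX]: 1 ply

p1 O@[.../OOX/.XX]: (0,0)[O../OOX/.XX]-1 (0,1)[.O./OOX/.XX]-1 (0,2)[..O/OOX/.XX]+1* (2,0)[.../OOX/OXX]-1
p2 X@[..O/OOX/.XX] terminal -1; root [.../OOX/.XX] d7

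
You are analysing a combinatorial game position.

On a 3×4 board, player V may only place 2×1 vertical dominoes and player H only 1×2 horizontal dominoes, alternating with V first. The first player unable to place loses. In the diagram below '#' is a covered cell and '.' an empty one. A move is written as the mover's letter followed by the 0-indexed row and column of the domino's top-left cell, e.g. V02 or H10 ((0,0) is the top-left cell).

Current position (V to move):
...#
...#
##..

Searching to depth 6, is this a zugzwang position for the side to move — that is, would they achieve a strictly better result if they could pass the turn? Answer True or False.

[...#/...#/##..] V move#1: V00:-1/#..#/#..#/##.., V01:+1/.#.#/.#.#/##..*, V02:-1/..##/..##/##.., V12:-1/...#/..##/###.
[.#.#/.#.#/##..] H move#2: H22:-1/.#.#/.#.#/####*
[.#.#/.#.#/####] V move#3: V00:+1/##.#/##.#/####*, V02:+1/.###/.###/####
[##.#/##.#/####] end (terminal -1, H#4); searched ...#/...#/##.. to 6
if V skipped the turn, H would face:
~ [...#/...#/##..] H move#1: H00:+1/##.#/...#/##..*, H01:+1/.###/...#/##.., H10:+1/...#/##.#/##.., H11:+1/...#/.###/##.., H22:-1/...#/...#/####
~ [##.#/...#/##..] V move#2: V02:-1/####/..##/##..*, V12:-1/##.#/..##/###.
~ [####/..##/##..] H move#3: H10:+1/####/####/##..*, H22:+1/####/..##/####
~ [####/####/##..] end (terminal -1, V#4); searched ...#/...#/##.. to 6
compare (V): move=+1 vs pass=-1

zugzwang(...#/...#/##.., V) = False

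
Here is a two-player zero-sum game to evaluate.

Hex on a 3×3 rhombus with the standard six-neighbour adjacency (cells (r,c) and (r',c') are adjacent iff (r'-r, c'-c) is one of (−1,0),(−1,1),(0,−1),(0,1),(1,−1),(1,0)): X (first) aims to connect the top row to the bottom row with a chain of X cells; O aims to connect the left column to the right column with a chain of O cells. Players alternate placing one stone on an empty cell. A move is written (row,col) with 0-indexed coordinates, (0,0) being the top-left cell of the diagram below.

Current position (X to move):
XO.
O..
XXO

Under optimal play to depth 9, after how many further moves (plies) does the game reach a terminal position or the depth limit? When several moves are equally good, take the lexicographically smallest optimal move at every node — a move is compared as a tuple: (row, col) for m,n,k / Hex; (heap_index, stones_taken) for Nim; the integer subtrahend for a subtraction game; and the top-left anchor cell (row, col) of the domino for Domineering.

PV length from [XO./O../XXO]: 3 plies

ply 1, X at XO./O../XXO | (0,2)=+1→XOX/O../XXO*; (1,1)=-1→XO./OX./XXO; (1,2)=-1→XO./O.X/XXO
ply 2, O at XOX/O../XXO | (1,1)=-1→XOX/OO./XXO*; (1,2)=-1→XOX/O.O/XXO
ply 3, X at XOX/OO./XXO | (1,2)=+1→XOX/OOX/XXO*
ply 4: XOX/OOX/XXO is terminal -1 (O); from XO./O../XXO depth 9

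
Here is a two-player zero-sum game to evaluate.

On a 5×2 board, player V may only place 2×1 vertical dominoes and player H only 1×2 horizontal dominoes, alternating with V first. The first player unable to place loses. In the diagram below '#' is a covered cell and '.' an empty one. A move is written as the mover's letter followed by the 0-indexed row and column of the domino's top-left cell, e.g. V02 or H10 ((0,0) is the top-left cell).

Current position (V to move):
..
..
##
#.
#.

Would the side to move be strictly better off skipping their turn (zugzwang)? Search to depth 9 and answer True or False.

zugzwang(../../##/#./#., V) = False

ply 1, V at ../../##/#./#. | V00=+1→#./#./##/#./#.*; V01=+1→.#/.#/##/#./#.; V31=-1→../../##/##/##
ply 2: #./#./##/#./#. is terminal -1 (H); from ../../##/#./#. depth 9
suppose V passes — search the same position with H to move:
pass> ply 1, H at ../../##/#./#. | H00=+1→##/../##/#./#.*; H10=+1→../##/##/#./#.
pass> ply 2, V at ##/../##/#./#. | V31=-1→##/../##/##/##*
pass> ply 3, H at ##/../##/##/## | H10=+1→##/##/##/##/##*
pass> ply 4: ##/##/##/##/## is terminal -1 (V); from ../../##/#./#. depth 9
for V: play +1, pass -1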